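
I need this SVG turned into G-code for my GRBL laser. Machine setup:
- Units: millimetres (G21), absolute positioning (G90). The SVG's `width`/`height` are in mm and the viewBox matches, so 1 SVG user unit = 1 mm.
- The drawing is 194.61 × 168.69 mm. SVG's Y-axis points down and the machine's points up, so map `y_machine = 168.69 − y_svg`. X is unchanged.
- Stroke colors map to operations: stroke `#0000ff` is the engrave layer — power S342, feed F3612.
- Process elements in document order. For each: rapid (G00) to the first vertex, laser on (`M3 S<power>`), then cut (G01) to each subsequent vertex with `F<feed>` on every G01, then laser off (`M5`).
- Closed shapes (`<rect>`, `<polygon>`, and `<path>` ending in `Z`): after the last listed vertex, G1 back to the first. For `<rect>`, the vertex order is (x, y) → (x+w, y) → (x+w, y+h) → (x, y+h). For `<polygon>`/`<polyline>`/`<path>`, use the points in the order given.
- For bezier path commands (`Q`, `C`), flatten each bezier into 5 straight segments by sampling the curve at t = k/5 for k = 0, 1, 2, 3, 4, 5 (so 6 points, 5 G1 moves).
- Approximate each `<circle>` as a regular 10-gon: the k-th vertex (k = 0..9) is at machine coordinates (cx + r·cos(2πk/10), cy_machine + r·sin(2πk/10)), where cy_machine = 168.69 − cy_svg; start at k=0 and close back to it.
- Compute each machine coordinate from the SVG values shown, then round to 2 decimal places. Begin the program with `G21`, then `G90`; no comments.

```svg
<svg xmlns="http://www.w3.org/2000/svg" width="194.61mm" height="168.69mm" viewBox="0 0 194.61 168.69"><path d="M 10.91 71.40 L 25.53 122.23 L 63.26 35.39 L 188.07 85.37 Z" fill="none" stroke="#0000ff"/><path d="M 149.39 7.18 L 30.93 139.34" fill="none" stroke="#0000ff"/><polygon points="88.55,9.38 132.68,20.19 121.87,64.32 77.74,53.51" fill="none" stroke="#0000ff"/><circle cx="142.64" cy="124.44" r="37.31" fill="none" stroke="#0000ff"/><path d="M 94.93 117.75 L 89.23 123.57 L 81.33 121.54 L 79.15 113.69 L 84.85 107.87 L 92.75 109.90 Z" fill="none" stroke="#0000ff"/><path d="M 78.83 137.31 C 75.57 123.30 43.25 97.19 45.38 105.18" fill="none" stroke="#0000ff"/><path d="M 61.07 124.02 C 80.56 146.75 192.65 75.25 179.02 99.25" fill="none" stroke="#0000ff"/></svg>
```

1 u = 1 mm; y_m = 168.69 − y.

[1] `<path>` closed polygon, #0000ff→engrave S342 F3612: (10.91,97.29) → (25.53,46.46) → (63.26,133.30) → (188.07,83.32) → (10.91,97.29) (closed)

[2] `<path>` line segment, #0000ff→engrave S342 F3612: (149.39,161.51) → (30.93,29.35)

[3] `<polygon>` regular polygon, #0000ff→engrave S342 F3612: (88.55,159.31) → (132.68,148.50) → (121.87,104.37) → (77.74,115.18) → (88.55,159.31) (closed)

[4] `<circle>` circle, #0000ff→engrave S342 F3612: (179.95,44.25) → (172.82,66.18) → (154.17,79.73) → (131.11,79.73) → (112.46,66.18) → (105.33,44.25) → (112.46,22.32) → (131.11,8.77) → (154.17,8.77) → (172.82,22.32) → (179.95,44.25) (closed)

[5] `<path>` regular polygon, #0000ff→engrave S342 F3612: (94.93,50.94) → (89.23,45.12) → (81.33,47.15) → (79.15,55.00) → (84.85,60.82) → (92.75,58.79) → (94.93,50.94) (closed)

[6] `<path>` cubic bezier, #0000ff→engrave S342 F3612: (78.83,31.38) → (73.89,40.87) → (65.03,51.04) → (55.30,59.69) → (47.73,64.58) → (45.38,63.51)

[7] `<path>` cubic bezier, #0000ff→engrave S342 F3612: (61.07,44.67) → (82.13,40.82) → (114.93,50.48) → (149.00,64.54) → (173.86,73.90) → (179.02,69.44)

G21
G90
G00 X10.91 Y97.29
M3 S342
G01 X25.53 Y46.46 F3612
G01 X63.26 Y133.30 F3612
G01 X188.07 Y83.32 F3612
G01 X10.91 Y97.29 F3612
M5
G00 X149.39 Y161.51
M3 S342
G01 X30.93 Y29.35 F3612
M5
G00 X88.55 Y159.31
M3 S342
G01 X132.68 Y148.50 F3612
G01 X121.87 Y104.37 F3612
G01 X77.74 Y115.18 F3612
G01 X88.55 Y159.31 F3612
M5
G00 X179.95 Y44.25
M3 S342
G01 X172.82 Y66.18 F3612
G01 X154.17 Y79.73 F3612
G01 X131.11 Y79.73 F3612
G01 X112.46 Y66.18 F3612
G01 X105.33 Y44.25 F3612
G01 X112.46 Y22.32 F3612
G01 X131.11 Y8.77 F3612
G01 X154.17 Y8.77 F3612
G01 X172.82 Y22.32 F3612
G01 X179.95 Y44.25 F3612
M5
G00 X94.93 Y50.94
M3 S342
G01 X89.23 Y45.12 F3612
G01 X81.33 Y47.15 F3612
G01 X79.15 Y55.00 F3612
G01 X84.85 Y60.82 F3612
G01 X92.75 Y58.79 F3612
G01 X94.93 Y50.94 F3612
M5
G00 X78.83 Y31.38
M3 S342
G01 X73.89 Y40.87 F3612
G01 X65.03 Y51.04 F3612
G01 X55.30 Y59.69 F3612
G01 X47.73 Y64.58 F3612
G01 X45.38 Y63.51 F3612
M5
G00 X61.07 Y44.67
M3 S342
G01 X82.13 Y40.82 F3612
G01 X114.93 Y50.48 F3612
G01 X149.00 Y64.54 F3612
G01 X173.86 Y73.90 F3612
G01 X179.02 Y69.44 F3612
M5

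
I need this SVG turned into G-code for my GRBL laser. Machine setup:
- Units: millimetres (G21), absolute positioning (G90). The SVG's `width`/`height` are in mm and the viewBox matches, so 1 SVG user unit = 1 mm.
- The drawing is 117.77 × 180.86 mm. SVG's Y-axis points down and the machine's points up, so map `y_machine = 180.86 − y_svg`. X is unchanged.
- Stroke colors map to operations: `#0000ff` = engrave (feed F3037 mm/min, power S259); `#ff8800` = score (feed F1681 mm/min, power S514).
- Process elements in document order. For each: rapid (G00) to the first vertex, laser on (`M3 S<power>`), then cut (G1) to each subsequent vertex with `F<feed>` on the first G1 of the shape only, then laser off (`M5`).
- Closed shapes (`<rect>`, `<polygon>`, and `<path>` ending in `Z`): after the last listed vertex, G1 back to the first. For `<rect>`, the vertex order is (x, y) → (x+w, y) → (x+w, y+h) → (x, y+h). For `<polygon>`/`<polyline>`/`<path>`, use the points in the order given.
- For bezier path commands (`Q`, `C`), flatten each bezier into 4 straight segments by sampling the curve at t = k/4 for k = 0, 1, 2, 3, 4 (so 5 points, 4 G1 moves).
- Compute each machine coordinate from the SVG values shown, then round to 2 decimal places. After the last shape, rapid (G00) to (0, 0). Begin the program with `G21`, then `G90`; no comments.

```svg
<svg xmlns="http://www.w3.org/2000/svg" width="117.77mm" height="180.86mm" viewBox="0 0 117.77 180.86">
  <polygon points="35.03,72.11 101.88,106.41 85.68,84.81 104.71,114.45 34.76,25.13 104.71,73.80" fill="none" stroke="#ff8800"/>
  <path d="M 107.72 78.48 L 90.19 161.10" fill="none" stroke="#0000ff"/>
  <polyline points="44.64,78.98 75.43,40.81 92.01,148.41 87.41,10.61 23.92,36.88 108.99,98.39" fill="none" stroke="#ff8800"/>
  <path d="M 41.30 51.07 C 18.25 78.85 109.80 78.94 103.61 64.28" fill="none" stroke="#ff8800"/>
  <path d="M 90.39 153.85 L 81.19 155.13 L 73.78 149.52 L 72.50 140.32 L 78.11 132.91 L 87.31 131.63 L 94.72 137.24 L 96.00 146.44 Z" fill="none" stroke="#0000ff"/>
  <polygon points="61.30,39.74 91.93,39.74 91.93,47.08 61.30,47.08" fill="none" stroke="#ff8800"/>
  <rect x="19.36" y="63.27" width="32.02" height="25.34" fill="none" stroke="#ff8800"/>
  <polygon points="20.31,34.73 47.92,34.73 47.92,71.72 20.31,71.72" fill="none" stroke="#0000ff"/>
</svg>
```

Since the viewBox matches the mm dimensions, user units are millimetres directly. The only transform is the Y-flip y_m = 180.86 − y_svg.

Shape 1 is a closed polygon drawn with `<polygon>`. Its stroke #ff8800 means score at S514, F1681. After flipping Y the toolpath is (35.03,108.75) → (101.88,74.45) → (85.68,96.05) → (104.71,66.41) → (34.76,155.73) → (104.71,107.06) → (35.03,108.75), returning to the start.

Shape 2 is a line segment drawn with `<path>`. Its stroke #0000ff means engrave at S259, F3037. After flipping Y the toolpath is (107.72,102.38) → (90.19,19.76).

Shape 3 is a open polyline drawn with `<polyline>`. Its stroke #ff8800 means score at S514, F1681. After flipping Y the toolpath is (44.64,101.88) → (75.43,140.05) → (92.01,32.45) → (87.41,170.25) → (23.92,143.98) → (108.99,82.47).

Shape 4 is a cubic bezier drawn with `<path>`. Its stroke #ff8800 means score at S514, F1681. After flipping Y the toolpath is (41.30,129.79) → (42.18,113.94) → (66.13,107.27) → (93.24,108.55) → (103.61,116.58).

Shape 5 is a regular polygon drawn with `<path>`. Its stroke #0000ff means engrave at S259, F3037. After flipping Y the toolpath is (90.39,27.01) → (81.19,25.73) → (73.78,31.34) → (72.50,40.54) → (78.11,47.95) → (87.31,49.23) → (94.72,43.62) → (96.00,34.42) → (90.39,27.01), returning to the start.

Shape 6 is a rectangle drawn with `<polygon>`. Its stroke #ff8800 means score at S514, F1681. After flipping Y the toolpath is (61.30,141.12) → (91.93,141.12) → (91.93,133.78) → (61.30,133.78) → (61.30,141.12), returning to the start.

Shape 7 is a rectangle drawn with `<rect>`. Its stroke #ff8800 means score at S514, F1681. After flipping Y the toolpath is (19.36,117.59) → (51.38,117.59) → (51.38,92.25) → (19.36,92.25) → (19.36,117.59), returning to the start.

Shape 8 is a rectangle drawn with `<polygon>`. Its stroke #0000ff means engrave at S259, F3037. After flipping Y the toolpath is (20.31,146.13) → (47.92,146.13) → (47.92,109.14) → (20.31,109.14) → (20.31,146.13), returning to the start.

G21
G90
G00 X35.03 Y108.75
M3 S514
G1 X101.88 Y74.45 F1681
G1 X85.68 Y96.05
G1 X104.71 Y66.41
G1 X34.76 Y155.73
G1 X104.71 Y107.06
G1 X35.03 Y108.75
M5
G00 X107.72 Y102.38
M3 S259
G1 X90.19 Y19.76 F3037
M5
G00 X44.64 Y101.88
M3 S514
G1 X75.43 Y140.05 F1681
G1 X92.01 Y32.45
G1 X87.41 Y170.25
G1 X23.92 Y143.98
G1 X108.99 Y82.47
M5
G00 X41.30 Y129.79
M3 S514
G1 X42.18 Y113.94 F1681
G1 X66.13 Y107.27
G1 X93.24 Y108.55
G1 X103.61 Y116.58
M5
G00 X90.39 Y27.01
M3 S259
G1 X81.19 Y25.73 F3037
G1 X73.78 Y31.34
G1 X72.50 Y40.54
G1 X78.11 Y47.95
G1 X87.31 Y49.23
G1 X94.72 Y43.62
G1 X96.00 Y34.42
G1 X90.39 Y27.01
M5
G00 X61.30 Y141.12
M3 S514
G1 X91.93 Y141.12 F1681
G1 X91.93 Y133.78
G1 X61.30 Y133.78
G1 X61.30 Y141.12
M5
G00 X19.36 Y117.59
M3 S514
G1 X51.38 Y117.59 F1681
G1 X51.38 Y92.25
G1 X19.36 Y92.25
G1 X19.36 Y117.59
M5
G00 X20.31 Y146.13
M3 S259
G1 X47.92 Y146.13 F3037
G1 X47.92 Y109.14
G1 X20.31 Y109.14
G1 X20.31 Y146.13
M5
G00 X0.00 Y0.00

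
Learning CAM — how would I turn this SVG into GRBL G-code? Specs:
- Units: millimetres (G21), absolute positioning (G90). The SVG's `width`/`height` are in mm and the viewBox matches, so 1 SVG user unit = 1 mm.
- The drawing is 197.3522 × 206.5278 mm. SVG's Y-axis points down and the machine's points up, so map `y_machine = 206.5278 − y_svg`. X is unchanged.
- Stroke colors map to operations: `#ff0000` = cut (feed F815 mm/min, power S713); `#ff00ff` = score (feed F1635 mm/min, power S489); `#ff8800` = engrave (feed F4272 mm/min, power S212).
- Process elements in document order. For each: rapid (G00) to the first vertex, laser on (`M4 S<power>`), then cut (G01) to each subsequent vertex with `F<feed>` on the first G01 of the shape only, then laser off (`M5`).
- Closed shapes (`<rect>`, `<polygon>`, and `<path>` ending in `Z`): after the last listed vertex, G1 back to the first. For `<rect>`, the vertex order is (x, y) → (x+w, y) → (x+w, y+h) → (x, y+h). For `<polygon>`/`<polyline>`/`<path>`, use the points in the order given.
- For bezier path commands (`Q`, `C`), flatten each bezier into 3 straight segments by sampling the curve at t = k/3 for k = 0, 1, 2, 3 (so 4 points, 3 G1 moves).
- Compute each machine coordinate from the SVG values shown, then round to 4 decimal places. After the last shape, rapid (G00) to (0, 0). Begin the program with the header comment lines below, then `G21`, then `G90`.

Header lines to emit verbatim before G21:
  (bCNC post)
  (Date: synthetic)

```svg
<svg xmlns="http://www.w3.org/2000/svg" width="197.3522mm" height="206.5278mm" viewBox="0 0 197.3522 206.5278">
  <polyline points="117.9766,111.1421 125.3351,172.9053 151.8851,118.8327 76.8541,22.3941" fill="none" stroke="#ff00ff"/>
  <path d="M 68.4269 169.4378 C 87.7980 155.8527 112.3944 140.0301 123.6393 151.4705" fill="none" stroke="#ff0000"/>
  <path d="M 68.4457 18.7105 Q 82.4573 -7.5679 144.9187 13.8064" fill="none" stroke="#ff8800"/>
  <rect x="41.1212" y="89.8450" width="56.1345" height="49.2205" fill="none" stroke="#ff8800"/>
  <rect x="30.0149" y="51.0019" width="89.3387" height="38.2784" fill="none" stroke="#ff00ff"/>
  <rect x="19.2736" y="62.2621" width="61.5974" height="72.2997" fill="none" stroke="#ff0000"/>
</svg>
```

1 u = 1 mm; y_m = 206.5278 − y.

[1] `<polyline>` open polyline, #ff00ff→score S489 F1635: (117.9766,95.3857) → (125.3351,33.6225) → (151.8851,87.6951) → (76.8541,184.1337)

[2] `<path>` cubic bezier, #ff0000→cut S713 F815: (68.4269,37.0900) → (88.8517,50.3283) → (108.6319,58.5026) → (123.6393,55.0573)

[3] `<path>` quadratic bezier, #ff8800→engrave S212 F4272: (68.4457,187.8173) → (83.1701,200.0415) → (108.6611,201.6762) → (144.9187,192.7214)

[4] `<rect>` rectangle, #ff8800→engrave S212 F4272: (41.1212,116.6828) → (97.2557,116.6828) → (97.2557,67.4623) → (41.1212,67.4623) → (41.1212,116.6828) (closed)

[5] `<rect>` rectangle, #ff00ff→score S489 F1635: (30.0149,155.5259) → (119.3536,155.5259) → (119.3536,117.2475) → (30.0149,117.2475) → (30.0149,155.5259) (closed)

[6] `<rect>` rectangle, #ff0000→cut S713 F815: (19.2736,144.2657) → (80.8710,144.2657) → (80.8710,71.9660) → (19.2736,71.9660) → (19.2736,144.2657) (closed)

(bCNC post)
(Date: synthetic)
G21
G90
G00 X117.9766 Y95.3857
M4 S489
G01 X125.3351 Y33.6225 F1635
G01 X151.8851 Y87.6951
G01 X76.8541 Y184.1337
M5
G00 X68.4269 Y37.0900
M4 S713
G01 X88.8517 Y50.3283 F815
G01 X108.6319 Y58.5026
G01 X123.6393 Y55.0573
M5
G00 X68.4457 Y187.8173
M4 S212
G01 X83.1701 Y200.0415 F4272
G01 X108.6611 Y201.6762
G01 X144.9187 Y192.7214
M5
G00 X41.1212 Y116.6828
M4 S212
G01 X97.2557 Y116.6828 F4272
G01 X97.2557 Y67.4623
G01 X41.1212 Y67.4623
G01 X41.1212 Y116.6828
M5
G00 X30.0149 Y155.5259
M4 S489
G01 X119.3536 Y155.5259 F1635
G01 X119.3536 Y117.2475
G01 X30.0149 Y117.2475
G01 X30.0149 Y155.5259
M5
G00 X19.2736 Y144.2657
M4 S713
G01 X80.8710 Y144.2657 F815
G01 X80.8710 Y71.9660
G01 X19.2736 Y71.9660
G01 X19.2736 Y144.2657
M5
G00 X0.0000 Y0.0000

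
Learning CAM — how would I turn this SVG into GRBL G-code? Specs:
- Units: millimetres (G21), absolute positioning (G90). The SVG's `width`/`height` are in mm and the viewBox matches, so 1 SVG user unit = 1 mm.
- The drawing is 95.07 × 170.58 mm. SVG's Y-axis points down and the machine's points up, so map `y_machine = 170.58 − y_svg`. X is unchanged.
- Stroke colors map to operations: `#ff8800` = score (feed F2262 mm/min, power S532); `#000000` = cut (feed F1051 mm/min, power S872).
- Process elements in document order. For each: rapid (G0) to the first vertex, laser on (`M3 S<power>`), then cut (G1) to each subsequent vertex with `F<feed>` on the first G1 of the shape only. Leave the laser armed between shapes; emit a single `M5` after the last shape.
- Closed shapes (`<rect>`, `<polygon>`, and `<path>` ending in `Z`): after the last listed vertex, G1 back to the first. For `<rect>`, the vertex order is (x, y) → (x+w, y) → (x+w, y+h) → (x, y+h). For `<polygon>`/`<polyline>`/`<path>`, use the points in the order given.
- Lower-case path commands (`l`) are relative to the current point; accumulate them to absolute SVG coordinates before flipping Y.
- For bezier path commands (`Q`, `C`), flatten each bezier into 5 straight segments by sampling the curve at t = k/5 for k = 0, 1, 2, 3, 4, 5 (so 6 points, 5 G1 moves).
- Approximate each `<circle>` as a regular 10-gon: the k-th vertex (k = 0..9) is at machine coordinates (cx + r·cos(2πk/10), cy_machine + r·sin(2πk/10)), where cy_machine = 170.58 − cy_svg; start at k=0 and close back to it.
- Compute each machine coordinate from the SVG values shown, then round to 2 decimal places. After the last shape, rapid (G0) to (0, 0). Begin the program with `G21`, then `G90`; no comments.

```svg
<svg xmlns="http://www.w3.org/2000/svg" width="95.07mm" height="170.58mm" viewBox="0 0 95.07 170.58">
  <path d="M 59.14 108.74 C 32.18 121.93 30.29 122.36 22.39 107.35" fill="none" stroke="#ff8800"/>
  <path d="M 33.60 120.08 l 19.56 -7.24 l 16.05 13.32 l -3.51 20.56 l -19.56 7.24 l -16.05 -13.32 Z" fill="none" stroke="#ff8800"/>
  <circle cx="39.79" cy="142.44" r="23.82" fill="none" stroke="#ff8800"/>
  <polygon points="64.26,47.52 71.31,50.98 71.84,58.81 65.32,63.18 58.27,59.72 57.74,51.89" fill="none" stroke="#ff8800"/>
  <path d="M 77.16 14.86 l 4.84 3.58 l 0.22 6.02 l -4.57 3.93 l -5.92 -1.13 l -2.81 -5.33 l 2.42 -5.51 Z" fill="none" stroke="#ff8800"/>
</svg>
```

G21
G90
G0 X59.14 Y61.84
M3 S532
G1 X45.72 Y55.48 F2262
G1 X36.83 Y52.31
G1 X30.97 Y52.46
G1 X26.66 Y56.06
G1 X22.39 Y63.23
G0 X33.60 Y50.50
M3 S532
G1 X53.16 Y57.74 F2262
G1 X69.21 Y44.42
G1 X65.70 Y23.86
G1 X46.14 Y16.62
G1 X30.09 Y29.94
G1 X33.60 Y50.50
G0 X63.61 Y28.14
M3 S532
G1 X59.06 Y42.14 F2262
G1 X47.15 Y50.79
G1 X32.43 Y50.79
G1 X20.52 Y42.14
G1 X15.97 Y28.14
G1 X20.52 Y14.14
G1 X32.43 Y5.49
G1 X47.15 Y5.49
G1 X59.06 Y14.14
G1 X63.61 Y28.14
G0 X64.26 Y123.06
M3 S532
G1 X71.31 Y119.60 F2262
G1 X71.84 Y111.77
G1 X65.32 Y107.40
G1 X58.27 Y110.86
G1 X57.74 Y118.69
G1 X64.26 Y123.06
G0 X77.16 Y155.72
M3 S532
G1 X82.00 Y152.14 F2262
G1 X82.22 Y146.12
G1 X77.65 Y142.19
G1 X71.73 Y143.32
G1 X68.92 Y148.65
G1 X71.34 Y154.16
G1 X77.16 Y155.72
M5
G0 X0.00 Y0.00

1 u = 1 mm; y_m = 170.58 − y.

[1] `<path>` cubic bezier, #ff8800→score S532 F2262: (59.14,61.84) → (45.72,55.48) → (36.83,52.31) → (30.97,52.46) → (26.66,56.06) → (22.39,63.23)

[2] `<path>` regular polygon, #ff8800→score S532 F2262: (33.60,50.50) → (53.16,57.74) → (69.21,44.42) → (65.70,23.86) → (46.14,16.62) → (30.09,29.94) → (33.60,50.50) (closed)

[3] `<circle>` circle, #ff8800→score S532 F2262: (63.61,28.14) → (59.06,42.14) → (47.15,50.79) → (32.43,50.79) → (20.52,42.14) → (15.97,28.14) → (20.52,14.14) → (32.43,5.49) → (47.15,5.49) → (59.06,14.14) → (63.61,28.14) (closed)

[4] `<polygon>` regular polygon, #ff8800→score S532 F2262: (64.26,123.06) → (71.31,119.60) → (71.84,111.77) → (65.32,107.40) → (58.27,110.86) → (57.74,118.69) → (64.26,123.06) (closed)

[5] `<path>` regular polygon, #ff8800→score S532 F2262: (77.16,155.72) → (82.00,152.14) → (82.22,146.12) → (77.65,142.19) → (71.73,143.32) → (68.92,148.65) → (71.34,154.16) → (77.16,155.72) (closed)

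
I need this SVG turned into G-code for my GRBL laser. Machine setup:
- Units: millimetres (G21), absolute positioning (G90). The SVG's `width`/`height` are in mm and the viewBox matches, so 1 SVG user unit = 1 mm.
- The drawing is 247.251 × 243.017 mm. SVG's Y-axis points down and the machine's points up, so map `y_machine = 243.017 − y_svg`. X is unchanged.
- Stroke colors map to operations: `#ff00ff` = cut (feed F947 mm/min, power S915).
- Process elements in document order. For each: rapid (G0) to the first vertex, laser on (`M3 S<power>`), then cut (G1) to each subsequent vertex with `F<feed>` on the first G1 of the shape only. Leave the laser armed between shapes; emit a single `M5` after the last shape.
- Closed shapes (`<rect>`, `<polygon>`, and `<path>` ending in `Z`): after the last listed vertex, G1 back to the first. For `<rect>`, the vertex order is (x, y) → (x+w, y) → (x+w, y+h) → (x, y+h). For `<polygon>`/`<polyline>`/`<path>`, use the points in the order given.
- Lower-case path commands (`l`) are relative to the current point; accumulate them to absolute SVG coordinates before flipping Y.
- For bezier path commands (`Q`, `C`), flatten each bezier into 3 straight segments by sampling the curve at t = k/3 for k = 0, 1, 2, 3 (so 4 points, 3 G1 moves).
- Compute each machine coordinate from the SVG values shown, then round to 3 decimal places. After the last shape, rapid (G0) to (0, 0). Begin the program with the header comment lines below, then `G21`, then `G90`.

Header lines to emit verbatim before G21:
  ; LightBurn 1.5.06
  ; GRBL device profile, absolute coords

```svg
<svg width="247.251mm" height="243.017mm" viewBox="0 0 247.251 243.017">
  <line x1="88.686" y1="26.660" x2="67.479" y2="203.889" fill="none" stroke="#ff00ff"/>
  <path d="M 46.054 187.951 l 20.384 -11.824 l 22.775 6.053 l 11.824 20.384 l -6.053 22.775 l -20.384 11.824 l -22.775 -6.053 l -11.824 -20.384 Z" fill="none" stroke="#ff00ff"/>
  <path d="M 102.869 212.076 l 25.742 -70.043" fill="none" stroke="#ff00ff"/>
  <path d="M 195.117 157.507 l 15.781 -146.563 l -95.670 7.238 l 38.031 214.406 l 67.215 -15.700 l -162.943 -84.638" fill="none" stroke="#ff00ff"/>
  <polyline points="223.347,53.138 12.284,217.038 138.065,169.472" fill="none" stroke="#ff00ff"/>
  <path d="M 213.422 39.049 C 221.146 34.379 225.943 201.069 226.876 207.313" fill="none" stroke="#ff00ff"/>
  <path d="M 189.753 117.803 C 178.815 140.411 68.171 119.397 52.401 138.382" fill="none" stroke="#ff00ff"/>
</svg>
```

viewBox `0 0 247.251 243.017` with mm width/height → 1 unit = 1 mm. Flip: y_m = 243.017 − y_svg.

**Shape 1** — `<line>` line segment, stroke `#ff00ff` → cut (S915, F947). Machine vertices: (88.686,216.357) → (67.479,39.128). Open path.

**Shape 2** — `<path>` regular polygon, stroke `#ff00ff` → cut (S915, F947). Machine vertices: (46.054,55.066) → (66.438,66.890) → (89.213,60.837) → (101.037,40.453) → (94.984,17.678) → (74.600,5.854) → (51.825,11.907) → (40.001,32.291) → (46.054,55.066). Closed: final G1 returns to the first vertex.

**Shape 3** — `<path>` line segment, stroke `#ff00ff` → cut (S915, F947). Machine vertices: (102.869,30.941) → (128.611,100.984). Open path.

**Shape 4** — `<path>` open polyline, stroke `#ff00ff` → cut (S915, F947). Machine vertices: (195.117,85.510) → (210.898,232.073) → (115.228,224.835) → (153.259,10.429) → (220.474,26.129) → (57.531,110.767). Open path.

**Shape 5** — `<polyline>` open polyline, stroke `#ff00ff` → cut (S915, F947). Machine vertices: (223.347,189.879) → (12.284,25.979) → (138.065,73.545). Open path.

**Shape 6** — `<path>` cubic bezier, stroke `#ff00ff` → cut (S915, F947). Control points (SVG): P0=(213.422,39.049), P1=(221.146,34.379), P2=(225.943,201.069), P3=(226.876,207.313); sampled at t=k/3. Machine vertices: (213.422,203.968) → (220.136,163.807) → (224.690,83.141) → (226.876,35.704). Open path.

**Shape 7** — `<path>` cubic bezier, stroke `#ff00ff` → cut (S915, F947). Control points (SVG): P0=(189.753,117.803), P1=(178.815,140.411), P2=(68.171,119.397), P3=(52.401,138.382); sampled at t=k/3. Machine vertices: (189.753,125.214) → (152.786,114.050) → (92.589,113.384) → (52.401,104.635). Open path.

; LightBurn 1.5.06
; GRBL device profile, absolute coords
G21
G90
G0 X88.686 Y216.357
M3 S915
G1 X67.479 Y39.128 F947
G0 X46.054 Y55.066
M3 S915
G1 X66.438 Y66.890 F947
G1 X89.213 Y60.837
G1 X101.037 Y40.453
G1 X94.984 Y17.678
G1 X74.600 Y5.854
G1 X51.825 Y11.907
G1 X40.001 Y32.291
G1 X46.054 Y55.066
G0 X102.869 Y30.941
M3 S915
G1 X128.611 Y100.984 F947
G0 X195.117 Y85.510
M3 S915
G1 X210.898 Y232.073 F947
G1 X115.228 Y224.835
G1 X153.259 Y10.429
G1 X220.474 Y26.129
G1 X57.531 Y110.767
G0 X223.347 Y189.879
M3 S915
G1 X12.284 Y25.979 F947
G1 X138.065 Y73.545
G0 X213.422 Y203.968
M3 S915
G1 X220.136 Y163.807 F947
G1 X224.690 Y83.141
G1 X226.876 Y35.704
G0 X189.753 Y125.214
M3 S915
G1 X152.786 Y114.050 F947
G1 X92.589 Y113.384
G1 X52.401 Y104.635
M5
G0 X0.000 Y0.000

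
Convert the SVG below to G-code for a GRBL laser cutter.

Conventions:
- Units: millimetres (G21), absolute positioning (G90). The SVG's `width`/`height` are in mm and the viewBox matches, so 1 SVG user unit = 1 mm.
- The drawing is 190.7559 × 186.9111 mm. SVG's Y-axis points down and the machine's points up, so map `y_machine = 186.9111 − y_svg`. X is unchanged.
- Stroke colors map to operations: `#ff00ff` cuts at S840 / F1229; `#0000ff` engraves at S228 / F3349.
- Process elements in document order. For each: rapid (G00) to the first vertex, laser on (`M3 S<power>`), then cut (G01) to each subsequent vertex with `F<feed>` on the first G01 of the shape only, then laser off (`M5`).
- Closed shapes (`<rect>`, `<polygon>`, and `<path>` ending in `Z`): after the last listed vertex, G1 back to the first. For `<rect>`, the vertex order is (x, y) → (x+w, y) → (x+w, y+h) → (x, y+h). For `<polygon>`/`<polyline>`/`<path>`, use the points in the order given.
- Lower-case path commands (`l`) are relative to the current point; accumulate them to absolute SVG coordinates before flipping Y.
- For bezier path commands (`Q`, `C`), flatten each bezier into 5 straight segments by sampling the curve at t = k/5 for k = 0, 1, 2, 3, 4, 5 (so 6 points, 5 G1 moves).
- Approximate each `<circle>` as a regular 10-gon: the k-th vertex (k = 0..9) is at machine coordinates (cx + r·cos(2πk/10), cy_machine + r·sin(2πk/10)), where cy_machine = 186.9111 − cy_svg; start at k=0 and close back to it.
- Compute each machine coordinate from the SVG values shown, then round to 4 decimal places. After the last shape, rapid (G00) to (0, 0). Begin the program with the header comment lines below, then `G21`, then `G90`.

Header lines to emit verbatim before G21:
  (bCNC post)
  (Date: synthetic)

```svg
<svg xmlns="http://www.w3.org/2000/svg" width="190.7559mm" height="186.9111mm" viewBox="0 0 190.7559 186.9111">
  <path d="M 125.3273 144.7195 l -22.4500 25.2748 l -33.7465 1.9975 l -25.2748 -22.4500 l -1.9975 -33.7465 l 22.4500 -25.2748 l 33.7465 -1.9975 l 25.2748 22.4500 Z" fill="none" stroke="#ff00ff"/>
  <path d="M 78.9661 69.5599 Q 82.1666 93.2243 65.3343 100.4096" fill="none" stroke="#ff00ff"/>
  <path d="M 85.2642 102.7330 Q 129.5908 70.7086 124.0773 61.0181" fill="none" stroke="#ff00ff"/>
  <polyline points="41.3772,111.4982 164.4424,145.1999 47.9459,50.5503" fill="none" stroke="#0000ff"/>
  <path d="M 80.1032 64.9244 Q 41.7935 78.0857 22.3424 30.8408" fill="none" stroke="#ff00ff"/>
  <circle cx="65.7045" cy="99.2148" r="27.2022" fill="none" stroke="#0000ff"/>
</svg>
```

(bCNC post)
(Date: synthetic)
G21
G90
G00 X125.3273 Y42.1916
M3 S840
G01 X102.8773 Y16.9168 F1229
G01 X69.1308 Y14.9193
G01 X43.8560 Y37.3693
G01 X41.8585 Y71.1158
G01 X64.3085 Y96.3906
G01 X98.0550 Y98.3881
G01 X123.3298 Y75.9381
G01 X125.3273 Y42.1916
M5
G00 X78.9661 Y117.3512
M3 S840
G01 X79.4450 Y108.5446 F1229
G01 X78.3213 Y101.0563
G01 X75.5949 Y94.8864
G01 X71.2659 Y90.0348
G01 X65.3343 Y86.5015
M5
G00 X85.2642 Y84.1781
M3 S840
G01 X101.0012 Y96.0945 F1229
G01 X112.7511 Y106.2242
G01 X120.5137 Y114.5672
G01 X124.2891 Y121.1234
G01 X124.0773 Y125.8930
M5
G00 X41.3772 Y75.4129
M3 S228
G01 X164.4424 Y41.7112 F3349
G01 X47.9459 Y136.3608
M5
G00 X80.1032 Y121.9867
M3 S840
G01 X65.5337 Y119.1384 F1229
G01 X52.4728 Y121.1227
G01 X40.9207 Y127.9394
G01 X30.8772 Y139.5886
G01 X22.3424 Y156.0703
M5
G00 X92.9067 Y87.6963
M3 S228
G01 X87.7115 Y103.6854 F3349
G01 X74.1104 Y113.5671
G01 X57.2986 Y113.5671
G01 X43.6975 Y103.6854
G01 X38.5023 Y87.6963
G01 X43.6975 Y71.7072
G01 X57.2986 Y61.8255
G01 X74.1104 Y61.8255
G01 X87.7115 Y71.7072
G01 X92.9067 Y87.6963
M5
G00 X0.0000 Y0.0000

1 u = 1 mm; y_m = 186.9111 − y.

[1] `<path>` regular polygon, #ff00ff→cut S840 F1229: (125.3273,42.1916) → (102.8773,16.9168) → (69.1308,14.9193) → (43.8560,37.3693) → (41.8585,71.1158) → (64.3085,96.3906) → (98.0550,98.3881) → (123.3298,75.9381) → (125.3273,42.1916) (closed)

[2] `<path>` quadratic bezier, #ff00ff→cut S840 F1229: (78.9661,117.3512) → (79.4450,108.5446) → (78.3213,101.0563) → (75.5949,94.8864) → (71.2659,90.0348) → (65.3343,86.5015)

[3] `<path>` quadratic bezier, #ff00ff→cut S840 F1229: (85.2642,84.1781) → (101.0012,96.0945) → (112.7511,106.2242) → (120.5137,114.5672) → (124.2891,121.1234) → (124.0773,125.8930)

[4] `<polyline>` open polyline, #0000ff→engrave S228 F3349: (41.3772,75.4129) → (164.4424,41.7112) → (47.9459,136.3608)

[5] `<path>` quadratic bezier, #ff00ff→cut S840 F1229: (80.1032,121.9867) → (65.5337,119.1384) → (52.4728,121.1227) → (40.9207,127.9394) → (30.8772,139.5886) → (22.3424,156.0703)

[6] `<circle>` circle, #0000ff→engrave S228 F3349: (92.9067,87.6963) → (87.7115,103.6854) → (74.1104,113.5671) → (57.2986,113.5671) → (43.6975,103.6854) → (38.5023,87.6963) → (43.6975,71.7072) → (57.2986,61.8255) → (74.1104,61.8255) → (87.7115,71.7072) → (92.9067,87.6963) (closed)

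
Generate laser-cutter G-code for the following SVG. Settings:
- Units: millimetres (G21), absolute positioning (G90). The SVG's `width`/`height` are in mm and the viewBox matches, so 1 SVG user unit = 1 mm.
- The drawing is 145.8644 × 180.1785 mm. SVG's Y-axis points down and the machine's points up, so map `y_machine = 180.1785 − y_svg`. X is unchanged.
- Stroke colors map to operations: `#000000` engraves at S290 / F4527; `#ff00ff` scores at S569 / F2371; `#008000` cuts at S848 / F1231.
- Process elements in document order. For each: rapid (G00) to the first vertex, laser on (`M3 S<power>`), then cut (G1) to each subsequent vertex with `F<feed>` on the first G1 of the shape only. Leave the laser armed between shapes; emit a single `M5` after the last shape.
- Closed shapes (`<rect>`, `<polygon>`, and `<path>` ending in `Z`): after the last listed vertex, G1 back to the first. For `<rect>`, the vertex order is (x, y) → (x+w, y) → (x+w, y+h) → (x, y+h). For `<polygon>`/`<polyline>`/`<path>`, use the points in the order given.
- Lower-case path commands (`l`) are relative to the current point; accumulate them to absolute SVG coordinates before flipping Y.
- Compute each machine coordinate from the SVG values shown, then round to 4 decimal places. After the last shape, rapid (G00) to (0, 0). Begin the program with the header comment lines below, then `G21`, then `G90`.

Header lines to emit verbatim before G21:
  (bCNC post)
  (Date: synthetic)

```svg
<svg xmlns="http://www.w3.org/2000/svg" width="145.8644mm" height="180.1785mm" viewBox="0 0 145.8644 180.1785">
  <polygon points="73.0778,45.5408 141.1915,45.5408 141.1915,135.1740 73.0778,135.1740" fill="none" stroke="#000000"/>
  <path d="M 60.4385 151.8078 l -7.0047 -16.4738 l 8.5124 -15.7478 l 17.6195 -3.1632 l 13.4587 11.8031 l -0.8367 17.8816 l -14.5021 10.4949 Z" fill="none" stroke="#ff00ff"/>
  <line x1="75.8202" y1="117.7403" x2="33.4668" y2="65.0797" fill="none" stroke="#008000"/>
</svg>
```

Since the viewBox matches the mm dimensions, user units are millimetres directly. The only transform is the Y-flip y_m = 180.1785 − y_svg.

Shape 1 is a rectangle drawn with `<polygon>`. Its stroke #000000 means engrave at S290, F4527. After flipping Y the toolpath is (73.0778,134.6377) → (141.1915,134.6377) → (141.1915,45.0045) → (73.0778,45.0045) → (73.0778,134.6377), returning to the start.

Shape 2 is a regular polygon drawn with `<path>`. Its stroke #ff00ff means score at S569, F2371. After flipping Y the toolpath is (60.4385,28.3707) → (53.4338,44.8445) → (61.9462,60.5923) → (79.5657,63.7555) → (93.0244,51.9524) → (92.1877,34.0708) → (77.6856,23.5759) → (60.4385,28.3707), returning to the start.

Shape 3 is a line segment drawn with `<line>`. Its stroke #008000 means cut at S848, F1231. After flipping Y the toolpath is (75.8202,62.4382) → (33.4668,115.0988).

(bCNC post)
(Date: synthetic)
G21
G90
G00 X73.0778 Y134.6377
M3 S290
G1 X141.1915 Y134.6377 F4527
G1 X141.1915 Y45.0045
G1 X73.0778 Y45.0045
G1 X73.0778 Y134.6377
G00 X60.4385 Y28.3707
M3 S569
G1 X53.4338 Y44.8445 F2371
G1 X61.9462 Y60.5923
G1 X79.5657 Y63.7555
G1 X93.0244 Y51.9524
G1 X92.1877 Y34.0708
G1 X77.6856 Y23.5759
G1 X60.4385 Y28.3707
G00 X75.8202 Y62.4382
M3 S848
G1 X33.4668 Y115.0988 F1231
M5
G00 X0.0000 Y0.0000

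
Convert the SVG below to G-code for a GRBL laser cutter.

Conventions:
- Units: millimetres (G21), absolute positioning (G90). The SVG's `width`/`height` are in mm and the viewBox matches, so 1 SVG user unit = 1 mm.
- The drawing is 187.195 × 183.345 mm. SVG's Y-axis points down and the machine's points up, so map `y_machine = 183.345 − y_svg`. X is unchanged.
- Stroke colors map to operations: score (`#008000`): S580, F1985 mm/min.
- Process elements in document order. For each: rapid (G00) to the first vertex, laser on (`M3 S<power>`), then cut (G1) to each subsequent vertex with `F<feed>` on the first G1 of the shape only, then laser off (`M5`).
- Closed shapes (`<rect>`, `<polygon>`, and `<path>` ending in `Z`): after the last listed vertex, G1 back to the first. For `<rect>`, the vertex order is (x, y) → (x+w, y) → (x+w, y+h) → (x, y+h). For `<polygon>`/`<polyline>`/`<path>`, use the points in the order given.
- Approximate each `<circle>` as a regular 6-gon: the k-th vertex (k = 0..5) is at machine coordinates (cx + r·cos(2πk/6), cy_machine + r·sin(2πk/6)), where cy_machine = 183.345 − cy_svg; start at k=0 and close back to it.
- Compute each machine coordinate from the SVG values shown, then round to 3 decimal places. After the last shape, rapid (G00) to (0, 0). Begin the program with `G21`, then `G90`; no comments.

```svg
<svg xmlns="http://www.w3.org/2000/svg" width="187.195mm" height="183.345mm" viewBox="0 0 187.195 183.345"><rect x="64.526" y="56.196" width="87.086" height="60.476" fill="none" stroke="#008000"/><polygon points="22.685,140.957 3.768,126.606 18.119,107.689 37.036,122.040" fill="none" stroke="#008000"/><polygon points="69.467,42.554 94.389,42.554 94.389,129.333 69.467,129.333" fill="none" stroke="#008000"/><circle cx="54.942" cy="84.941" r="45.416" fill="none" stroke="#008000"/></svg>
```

G21
G90
G00 X64.526 Y127.149
M3 S580
G1 X151.612 Y127.149 F1985
G1 X151.612 Y66.673
G1 X64.526 Y66.673
G1 X64.526 Y127.149
M5
G00 X22.685 Y42.388
M3 S580
G1 X3.768 Y56.739 F1985
G1 X18.119 Y75.656
G1 X37.036 Y61.305
G1 X22.685 Y42.388
M5
G00 X69.467 Y140.791
M3 S580
G1 X94.389 Y140.791 F1985
G1 X94.389 Y54.012
G1 X69.467 Y54.012
G1 X69.467 Y140.791
M5
G00 X100.358 Y98.404
M3 S580
G1 X77.650 Y137.735 F1985
G1 X32.234 Y137.735
G1 X9.526 Y98.404
G1 X32.234 Y59.073
G1 X77.650 Y59.073
G1 X100.358 Y98.404
M5
G00 X0.000 Y0.000

viewBox `0 0 187.195 183.345` with mm width/height → 1 unit = 1 mm. Flip: y_m = 183.345 − y_svg.

**Shape 1** — `<rect>` rectangle, stroke `#008000` → score (S580, F1985). Machine vertices: (64.526,127.149) → (151.612,127.149) → (151.612,66.673) → (64.526,66.673) → (64.526,127.149). Closed: final G1 returns to the first vertex.

**Shape 2** — `<polygon>` regular polygon, stroke `#008000` → score (S580, F1985). Machine vertices: (22.685,42.388) → (3.768,56.739) → (18.119,75.656) → (37.036,61.305) → (22.685,42.388). Closed: final G1 returns to the first vertex.

**Shape 3** — `<polygon>` rectangle, stroke `#008000` → score (S580, F1985). Machine vertices: (69.467,140.791) → (94.389,140.791) → (94.389,54.012) → (69.467,54.012) → (69.467,140.791). Closed: final G1 returns to the first vertex.

**Shape 4** — `<circle>` circle, stroke `#008000` → score (S580, F1985). Machine vertices: (100.358,98.404) → (77.650,137.735) → (32.234,137.735) → (9.526,98.404) → (32.234,59.073) → (77.650,59.073) → (100.358,98.404). Closed: final G1 returns to the first vertex.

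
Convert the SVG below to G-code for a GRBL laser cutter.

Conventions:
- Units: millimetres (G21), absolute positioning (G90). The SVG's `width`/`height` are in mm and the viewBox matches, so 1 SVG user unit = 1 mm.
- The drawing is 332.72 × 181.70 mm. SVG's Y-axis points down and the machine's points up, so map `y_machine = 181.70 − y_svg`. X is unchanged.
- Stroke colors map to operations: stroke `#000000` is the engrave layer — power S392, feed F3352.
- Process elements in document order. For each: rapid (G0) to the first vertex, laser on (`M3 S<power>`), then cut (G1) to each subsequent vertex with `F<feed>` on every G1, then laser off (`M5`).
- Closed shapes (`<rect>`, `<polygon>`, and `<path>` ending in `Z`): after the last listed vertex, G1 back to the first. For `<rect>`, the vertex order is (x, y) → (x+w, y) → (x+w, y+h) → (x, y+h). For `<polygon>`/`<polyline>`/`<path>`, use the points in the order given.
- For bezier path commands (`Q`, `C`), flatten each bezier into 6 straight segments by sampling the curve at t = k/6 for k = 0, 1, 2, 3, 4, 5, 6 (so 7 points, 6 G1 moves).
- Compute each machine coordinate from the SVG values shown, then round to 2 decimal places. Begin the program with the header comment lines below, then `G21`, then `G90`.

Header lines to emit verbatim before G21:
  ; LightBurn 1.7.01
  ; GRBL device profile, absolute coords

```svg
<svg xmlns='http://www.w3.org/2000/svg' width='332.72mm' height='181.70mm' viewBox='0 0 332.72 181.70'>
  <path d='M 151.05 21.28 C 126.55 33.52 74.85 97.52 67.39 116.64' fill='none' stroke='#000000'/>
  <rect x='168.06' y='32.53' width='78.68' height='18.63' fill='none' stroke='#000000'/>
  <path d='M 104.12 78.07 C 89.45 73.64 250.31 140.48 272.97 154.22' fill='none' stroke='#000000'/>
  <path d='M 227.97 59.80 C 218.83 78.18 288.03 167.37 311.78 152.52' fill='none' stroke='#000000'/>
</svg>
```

; LightBurn 1.7.01
; GRBL device profile, absolute coords
G21
G90
G0 X151.05 Y160.42
M3 S392
G1 X136.86 Y150.43 F3352
G1 X120.13 Y134.51 F3352
G1 X102.83 Y115.32 F3352
G1 X86.95 Y95.56 F3352
G1 X74.48 Y77.91 F3352
G1 X67.39 Y65.06 F3352
M5
G0 X168.06 Y149.17
M3 S392
G1 X246.74 Y149.17 F3352
G1 X246.74 Y130.54 F3352
G1 X168.06 Y130.54 F3352
G1 X168.06 Y149.17 F3352
M5
G0 X104.12 Y103.63
M3 S392
G1 X109.96 Y100.48 F3352
G1 X136.34 Y88.91 F3352
G1 X174.55 Y72.37 F3352
G1 X215.86 Y54.31 F3352
G1 X251.58 Y38.20 F3352
G1 X272.97 Y27.48 F3352
M5
G0 X227.97 Y121.90
M3 S392
G1 X229.36 Y107.62 F3352
G1 X240.36 Y86.39 F3352
G1 X257.54 Y63.08 F3352
G1 X277.46 Y42.53 F3352
G1 X296.69 Y29.62 F3352
G1 X311.78 Y29.18 F3352
M5

1 u = 1 mm; y_m = 181.70 − y.

[1] `<path>` cubic bezier, #000000→engrave S392 F3352: (151.05,160.42) → (136.86,150.43) → (120.13,134.51) → (102.83,115.32) → (86.95,95.56) → (74.48,77.91) → (67.39,65.06)

[2] `<rect>` rectangle, #000000→engrave S392 F3352: (168.06,149.17) → (246.74,149.17) → (246.74,130.54) → (168.06,130.54) → (168.06,149.17) (closed)

[3] `<path>` cubic bezier, #000000→engrave S392 F3352: (104.12,103.63) → (109.96,100.48) → (136.34,88.91) → (174.55,72.37) → (215.86,54.31) → (251.58,38.20) → (272.97,27.48)

[4] `<path>` cubic bezier, #000000→engrave S392 F3352: (227.97,121.90) → (229.36,107.62) → (240.36,86.39) → (257.54,63.08) → (277.46,42.53) → (296.69,29.62) → (311.78,29.18)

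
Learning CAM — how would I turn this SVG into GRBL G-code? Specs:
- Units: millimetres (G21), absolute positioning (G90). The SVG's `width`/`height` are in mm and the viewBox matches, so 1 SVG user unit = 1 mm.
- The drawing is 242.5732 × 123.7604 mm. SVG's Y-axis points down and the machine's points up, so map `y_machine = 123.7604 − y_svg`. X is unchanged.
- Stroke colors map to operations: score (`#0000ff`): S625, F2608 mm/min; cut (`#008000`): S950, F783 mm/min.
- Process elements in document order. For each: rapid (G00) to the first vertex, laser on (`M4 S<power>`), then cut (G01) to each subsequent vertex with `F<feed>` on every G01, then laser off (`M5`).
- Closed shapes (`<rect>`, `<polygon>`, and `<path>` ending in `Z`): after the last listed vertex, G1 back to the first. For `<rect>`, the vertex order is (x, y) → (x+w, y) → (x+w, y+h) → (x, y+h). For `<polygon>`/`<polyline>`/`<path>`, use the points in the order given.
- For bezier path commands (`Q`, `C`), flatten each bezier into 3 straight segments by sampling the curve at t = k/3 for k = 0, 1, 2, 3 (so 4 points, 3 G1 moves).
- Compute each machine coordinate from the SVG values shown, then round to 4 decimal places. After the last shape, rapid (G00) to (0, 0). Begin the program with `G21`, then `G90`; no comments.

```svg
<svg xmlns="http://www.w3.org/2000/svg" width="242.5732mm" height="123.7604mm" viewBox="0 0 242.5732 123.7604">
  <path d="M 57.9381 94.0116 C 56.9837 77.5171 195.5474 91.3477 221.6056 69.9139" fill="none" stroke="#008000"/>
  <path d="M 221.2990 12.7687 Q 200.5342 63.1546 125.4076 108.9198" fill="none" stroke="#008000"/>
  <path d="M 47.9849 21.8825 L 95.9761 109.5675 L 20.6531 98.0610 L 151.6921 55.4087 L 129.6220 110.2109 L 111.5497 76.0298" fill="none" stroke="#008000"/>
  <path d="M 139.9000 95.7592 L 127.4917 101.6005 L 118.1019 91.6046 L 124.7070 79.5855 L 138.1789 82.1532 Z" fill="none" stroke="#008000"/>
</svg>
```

G21
G90
G00 X57.9381 Y29.7488
M4 S950
G01 X94.1555 Y38.5642 F783
G01 X167.3798 Y41.7383 F783
G01 X221.6056 Y53.8465 F783
M5
G00 X221.2990 Y110.9917
M4 S950
G01 X201.4156 Y77.9145 F783
G01 X169.4518 Y45.8641 F783
G01 X125.4076 Y14.8406 F783
M5
G00 X47.9849 Y101.8779
M4 S950
G01 X95.9761 Y14.1929 F783
G01 X20.6531 Y25.6994 F783
G01 X151.6921 Y68.3517 F783
G01 X129.6220 Y13.5495 F783
G01 X111.5497 Y47.7306 F783
M5
G00 X139.9000 Y28.0012
M4 S950
G01 X127.4917 Y22.1599 F783
G01 X118.1019 Y32.1558 F783
G01 X124.7070 Y44.1749 F783
G01 X138.1789 Y41.6072 F783
G01 X139.9000 Y28.0012 F783
M5
G00 X0.0000 Y0.0000

viewBox `0 0 242.5732 123.7604` with mm width/height → 1 unit = 1 mm. Flip: y_m = 123.7604 − y_svg.

**Shape 1** — `<path>` cubic bezier, stroke `#008000` → cut (S950, F783). Control points (SVG): P0=(57.9381,94.0116), P1=(56.9837,77.5171), P2=(195.5474,91.3477), P3=(221.6056,69.9139); sampled at t=k/3. Machine vertices: (57.9381,29.7488) → (94.1555,38.5642) → (167.3798,41.7383) → (221.6056,53.8465). Open path.

**Shape 2** — `<path>` quadratic bezier, stroke `#008000` → cut (S950, F783). Control points (SVG): P0=(221.2990,12.7687), P1=(200.5342,63.1546), P2=(125.4076,108.9198); sampled at t=k/3. Machine vertices: (221.2990,110.9917) → (201.4156,77.9145) → (169.4518,45.8641) → (125.4076,14.8406). Open path.

**Shape 3** — `<path>` open polyline, stroke `#008000` → cut (S950, F783). Machine vertices: (47.9849,101.8779) → (95.9761,14.1929) → (20.6531,25.6994) → (151.6921,68.3517) → (129.6220,13.5495) → (111.5497,47.7306). Open path.

**Shape 4** — `<path>` regular polygon, stroke `#008000` → cut (S950, F783). Machine vertices: (139.9000,28.0012) → (127.4917,22.1599) → (118.1019,32.1558) → (124.7070,44.1749) → (138.1789,41.6072) → (139.9000,28.0012). Closed: final G1 returns to the first vertex.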